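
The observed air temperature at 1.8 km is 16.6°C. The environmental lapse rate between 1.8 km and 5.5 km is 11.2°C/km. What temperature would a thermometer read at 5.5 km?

-24.84°C

1800–5500 m, environmental: Δz = 3.7 km ⇒ ΔT = -41.44°C; T = -24.84°C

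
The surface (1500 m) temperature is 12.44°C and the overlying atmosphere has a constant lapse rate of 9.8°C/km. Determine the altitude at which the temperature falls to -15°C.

4300 m

Height above start = (12.44 − (-15)) / 9.8 = 2.8 km
Altitude = 1500 m + 2800 m = 4300 m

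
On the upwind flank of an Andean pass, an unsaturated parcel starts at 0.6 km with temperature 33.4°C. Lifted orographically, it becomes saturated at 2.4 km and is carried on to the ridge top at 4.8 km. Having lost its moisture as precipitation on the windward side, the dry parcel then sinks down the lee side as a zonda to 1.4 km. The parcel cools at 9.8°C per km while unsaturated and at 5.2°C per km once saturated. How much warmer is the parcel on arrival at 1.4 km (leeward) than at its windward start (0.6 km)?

600–2400 m, dry: Δz = 1.8 km ⇒ ΔT = -17.64°C; T = 15.76°C
2400–4800 m, saturated: Δz = 2.4 km ⇒ ΔT = -12.48°C; T = 3.28°C
4800–1400 m, dry descent: Δz = 3.4 km ⇒ ΔT = +33.32°C; T = 36.6°C
Net change vs windward start: 36.6 − 33.4 = +3.2°C

+3.2°C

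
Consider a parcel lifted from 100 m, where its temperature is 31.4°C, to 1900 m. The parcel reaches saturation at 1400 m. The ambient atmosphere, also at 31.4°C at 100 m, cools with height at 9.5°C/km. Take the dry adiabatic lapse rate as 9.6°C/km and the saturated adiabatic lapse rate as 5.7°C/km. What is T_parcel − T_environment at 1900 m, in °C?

+1.77°C (parcel warmer than environment)

Parcel:
  Dry to 1400 m: -9.6 × 1.3 km = -12.48°C, so T = 18.92°C.
  Saturated to 1900 m: -5.7 × 0.5 km = -2.85°C, so T = 16.07°C.
Environment:
  Environment to 1900 m: -9.5 × 1.8 km = -17.1°C, so T = 14.3°C.
T_parcel − T_env = 16.07 − 14.3 = +1.77°C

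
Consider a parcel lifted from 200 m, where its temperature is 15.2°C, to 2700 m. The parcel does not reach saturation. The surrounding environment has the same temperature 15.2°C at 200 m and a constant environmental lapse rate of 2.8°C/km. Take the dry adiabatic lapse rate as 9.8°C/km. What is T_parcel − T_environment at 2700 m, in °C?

-17.5°C (parcel cooler than environment)

Parcel:
  From 200 m to 2700 m (dry): cools by 9.8 × 2.5 = 24.5°C, giving -9.3°C.
Environment:
  From 200 m to 2700 m (environment): cools by 2.8 × 2.5 = 7°C, giving 8.2°C.
T_parcel − T_env = -9.3 − 8.2 = -17.5°C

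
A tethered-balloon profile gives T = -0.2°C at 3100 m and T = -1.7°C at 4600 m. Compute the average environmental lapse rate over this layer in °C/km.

1°C/km

Γ = −ΔT/Δz = (-0.2 − (-1.7)) / (4600 − 3100) m
  = 1.5°C / 1.5 km = 1°C/km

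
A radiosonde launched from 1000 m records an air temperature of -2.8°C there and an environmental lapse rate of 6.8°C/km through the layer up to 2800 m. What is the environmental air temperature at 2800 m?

-15.04°C

1000 → 2800 m (environmental, 6.8°C/km): ΔT = -6.8 × 1.8 = -12.24°C → T = -15.04°C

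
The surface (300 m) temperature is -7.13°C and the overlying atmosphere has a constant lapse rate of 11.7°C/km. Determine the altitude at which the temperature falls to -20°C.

Height above start = (-7.13 − (-20)) / 11.7 = 1.1 km
Altitude = 300 m + 1100 m = 1400 m

1400 m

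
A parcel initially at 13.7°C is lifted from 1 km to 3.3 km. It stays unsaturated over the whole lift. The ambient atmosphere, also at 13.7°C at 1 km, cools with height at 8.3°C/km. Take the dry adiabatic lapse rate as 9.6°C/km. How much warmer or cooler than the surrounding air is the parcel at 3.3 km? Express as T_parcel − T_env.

-2.99°C (parcel cooler than environment)

Parcel:
  1000 → 3300 m (dry, 9.6°C/km): ΔT = -9.6 × 2.3 = -22.08°C → T = -8.38°C
Environment:
  1000 → 3300 m (environment, 8.3°C/km): ΔT = -8.3 × 2.3 = -19.09°C → T = -5.39°C
T_parcel − T_env = -8.38 − (-5.39) = -2.99°C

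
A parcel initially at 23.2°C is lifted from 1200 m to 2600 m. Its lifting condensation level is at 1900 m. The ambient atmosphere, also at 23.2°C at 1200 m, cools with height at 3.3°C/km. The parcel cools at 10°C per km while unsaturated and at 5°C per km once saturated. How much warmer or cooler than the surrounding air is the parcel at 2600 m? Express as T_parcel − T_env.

-5.88°C (parcel cooler than environment)

Parcel:
  From 1200 m to 1900 m (dry): cools by 10 × 0.7 = 7°C, giving 16.2°C.
  From 1900 m to 2600 m (saturated): cools by 5 × 0.7 = 3.5°C, giving 12.7°C.
Environment:
  From 1200 m to 2600 m (environment): cools by 3.3 × 1.4 = 4.62°C, giving 18.58°C.
T_parcel − T_env = 12.7 − 18.58 = -5.88°C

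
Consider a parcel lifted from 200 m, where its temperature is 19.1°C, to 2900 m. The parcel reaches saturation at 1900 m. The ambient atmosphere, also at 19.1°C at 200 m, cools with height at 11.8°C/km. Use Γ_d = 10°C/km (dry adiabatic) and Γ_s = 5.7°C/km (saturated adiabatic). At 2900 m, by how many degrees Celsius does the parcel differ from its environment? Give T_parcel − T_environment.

+9.16°C (parcel warmer than environment)

Parcel:
  Dry to 1900 m: -10 × 1.7 km = -17°C, so T = 2.1°C.
  Saturated to 2900 m: -5.7 × 1 km = -5.7°C, so T = -3.6°C.
Environment:
  Environment to 2900 m: -11.8 × 2.7 km = -31.86°C, so T = -12.76°C.
T_parcel − T_env = -3.6 − (-12.76) = +9.16°C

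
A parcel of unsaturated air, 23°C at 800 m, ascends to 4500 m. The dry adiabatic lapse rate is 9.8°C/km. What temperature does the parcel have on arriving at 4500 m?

-13.26°C

800 → 4500 m (dry adiabatic, 9.8°C/km): ΔT = -9.8 × 3.7 = -36.26°C → T = -13.26°C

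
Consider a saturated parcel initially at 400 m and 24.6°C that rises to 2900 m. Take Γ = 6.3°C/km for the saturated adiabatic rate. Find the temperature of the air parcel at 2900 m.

8.85°C

From 400 m to 2900 m (saturated adiabatic): cools by 6.3 × 2.5 = 15.75°C, giving 8.85°C.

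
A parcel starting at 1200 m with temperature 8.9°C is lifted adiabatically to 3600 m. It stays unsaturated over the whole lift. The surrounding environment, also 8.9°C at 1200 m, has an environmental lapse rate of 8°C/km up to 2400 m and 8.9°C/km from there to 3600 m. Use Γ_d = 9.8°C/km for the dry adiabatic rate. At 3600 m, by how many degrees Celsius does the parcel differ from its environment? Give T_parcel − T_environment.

-3.24°C (parcel cooler than environment)

Parcel:
  1200–3600 m, dry: Δz = 2.4 km ⇒ ΔT = -23.52°C; T = -14.62°C
Environment:
  1200–2400 m, environment, lower layer: Δz = 1.2 km ⇒ ΔT = -9.6°C; T = -0.7°C
  2400–3600 m, environment, upper layer: Δz = 1.2 km ⇒ ΔT = -10.68°C; T = -11.38°C
T_parcel − T_env = -14.62 − (-11.38) = -3.24°C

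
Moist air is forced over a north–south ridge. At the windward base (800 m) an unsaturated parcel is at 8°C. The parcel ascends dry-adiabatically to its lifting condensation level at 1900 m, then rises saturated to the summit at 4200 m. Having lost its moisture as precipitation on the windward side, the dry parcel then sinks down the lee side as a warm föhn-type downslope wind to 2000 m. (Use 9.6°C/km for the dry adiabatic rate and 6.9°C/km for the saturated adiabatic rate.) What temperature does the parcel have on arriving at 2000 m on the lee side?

800 → 1900 m (dry, 9.6°C/km): ΔT = -9.6 × 1.1 = -10.56°C → T = -2.56°C
1900 → 4200 m (saturated, 6.9°C/km): ΔT = -6.9 × 2.3 = -15.87°C → T = -18.43°C
4200 → 2000 m (dry descent, 9.6°C/km): ΔT = +9.6 × 2.2 = +21.12°C → T = 2.69°C

2.69°C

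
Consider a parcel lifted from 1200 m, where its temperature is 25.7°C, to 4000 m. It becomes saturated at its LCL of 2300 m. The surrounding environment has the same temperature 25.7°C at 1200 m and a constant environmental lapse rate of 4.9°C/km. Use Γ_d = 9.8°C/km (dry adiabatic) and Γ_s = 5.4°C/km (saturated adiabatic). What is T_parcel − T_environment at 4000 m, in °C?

Parcel:
  1200–2300 m, dry: Δz = 1.1 km ⇒ ΔT = -10.78°C; T = 14.92°C
  2300–4000 m, saturated: Δz = 1.7 km ⇒ ΔT = -9.18°C; T = 5.74°C
Environment:
  1200–4000 m, environment: Δz = 2.8 km ⇒ ΔT = -13.72°C; T = 11.98°C
T_parcel − T_env = 5.74 − 11.98 = -6.24°C

-6.24°C (parcel cooler than environment)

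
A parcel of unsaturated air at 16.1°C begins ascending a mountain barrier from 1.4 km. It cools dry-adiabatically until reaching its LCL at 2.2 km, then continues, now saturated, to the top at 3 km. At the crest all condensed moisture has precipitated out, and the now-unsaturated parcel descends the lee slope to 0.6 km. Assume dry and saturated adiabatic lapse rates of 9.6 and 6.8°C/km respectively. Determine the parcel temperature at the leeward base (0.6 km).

From 1400 m to 2200 m (dry): cools by 9.6 × 0.8 = 7.68°C, giving 8.42°C.
From 2200 m to 3000 m (saturated): cools by 6.8 × 0.8 = 5.44°C, giving 2.98°C.
From 3000 m to 600 m (dry descent): warms by 9.6 × 2.4 = 23.04°C, giving 26.02°C.

26.02°C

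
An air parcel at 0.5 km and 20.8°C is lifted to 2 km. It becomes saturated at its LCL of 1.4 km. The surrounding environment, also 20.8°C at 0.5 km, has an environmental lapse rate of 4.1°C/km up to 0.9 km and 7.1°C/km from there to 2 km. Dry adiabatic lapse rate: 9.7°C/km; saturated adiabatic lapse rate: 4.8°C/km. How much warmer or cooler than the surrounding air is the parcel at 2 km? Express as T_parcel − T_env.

-2.16°C (parcel cooler than environment)

Parcel:
  500 → 1400 m (dry, 9.7°C/km): ΔT = -9.7 × 0.9 = -8.73°C → T = 12.07°C
  1400 → 2000 m (saturated, 4.8°C/km): ΔT = -4.8 × 0.6 = -2.88°C → T = 9.19°C
Environment:
  500 → 900 m (environment, lower layer, 4.1°C/km): ΔT = -4.1 × 0.4 = -1.64°C → T = 19.16°C
  900 → 2000 m (environment, upper layer, 7.1°C/km): ΔT = -7.1 × 1.1 = -7.81°C → T = 11.35°C
T_parcel − T_env = 9.19 − 11.35 = -2.16°C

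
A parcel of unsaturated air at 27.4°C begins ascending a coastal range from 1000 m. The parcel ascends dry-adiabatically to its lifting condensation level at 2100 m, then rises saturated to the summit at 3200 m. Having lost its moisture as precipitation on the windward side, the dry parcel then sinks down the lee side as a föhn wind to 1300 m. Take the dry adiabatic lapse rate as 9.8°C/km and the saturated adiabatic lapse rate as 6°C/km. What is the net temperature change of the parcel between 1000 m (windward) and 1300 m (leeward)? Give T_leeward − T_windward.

+1.24°C

1000 → 2100 m (dry, 9.8°C/km): ΔT = -9.8 × 1.1 = -10.78°C → T = 16.62°C
2100 → 3200 m (saturated, 6°C/km): ΔT = -6 × 1.1 = -6.6°C → T = 10.02°C
3200 → 1300 m (dry descent, 9.8°C/km): ΔT = +9.8 × 1.9 = +18.62°C → T = 28.64°C
Net change vs windward start: 28.64 − 27.4 = +1.24°C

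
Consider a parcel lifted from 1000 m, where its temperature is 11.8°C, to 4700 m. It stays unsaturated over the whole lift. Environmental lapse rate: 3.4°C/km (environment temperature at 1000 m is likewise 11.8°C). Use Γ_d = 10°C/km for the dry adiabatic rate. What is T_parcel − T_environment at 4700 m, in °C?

Parcel:
  From 1000 m to 4700 m (dry): cools by 10 × 3.7 = 37°C, giving -25.2°C.
Environment:
  From 1000 m to 4700 m (environment): cools by 3.4 × 3.7 = 12.58°C, giving -0.78°C.
T_parcel − T_env = -25.2 − (-0.78) = -24.42°C

-24.42°C (parcel cooler than environment)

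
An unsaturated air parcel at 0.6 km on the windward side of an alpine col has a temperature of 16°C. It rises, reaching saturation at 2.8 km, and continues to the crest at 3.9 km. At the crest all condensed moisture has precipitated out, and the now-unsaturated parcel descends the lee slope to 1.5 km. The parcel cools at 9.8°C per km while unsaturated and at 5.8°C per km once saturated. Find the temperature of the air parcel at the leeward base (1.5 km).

Dry to 2800 m: -9.8 × 2.2 km = -21.56°C, so T = -5.56°C.
Saturated to 3900 m: -5.8 × 1.1 km = -6.38°C, so T = -11.94°C.
Dry descent to 1500 m: +9.8 × 2.4 km = +23.52°C, so T = 11.58°C.

11.58°C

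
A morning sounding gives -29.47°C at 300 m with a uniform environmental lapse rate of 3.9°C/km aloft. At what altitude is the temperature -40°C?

3000 m

Height above start = (-29.47 − (-40)) / 3.9 = 2.7 km
Altitude = 300 m + 2700 m = 3000 m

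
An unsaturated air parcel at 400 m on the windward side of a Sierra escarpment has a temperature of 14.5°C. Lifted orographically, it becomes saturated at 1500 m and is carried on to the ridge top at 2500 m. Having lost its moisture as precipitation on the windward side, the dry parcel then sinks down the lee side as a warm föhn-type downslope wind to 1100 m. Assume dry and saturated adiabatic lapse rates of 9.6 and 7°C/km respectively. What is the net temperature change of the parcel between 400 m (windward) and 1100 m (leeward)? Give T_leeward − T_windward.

-4.12°C

From 400 m to 1500 m (dry): cools by 9.6 × 1.1 = 10.56°C, giving 3.94°C.
From 1500 m to 2500 m (saturated): cools by 7 × 1 = 7°C, giving -3.06°C.
From 2500 m to 1100 m (dry descent): warms by 9.6 × 1.4 = 13.44°C, giving 10.38°C.
Net change vs windward start: 10.38 − 14.5 = -4.12°C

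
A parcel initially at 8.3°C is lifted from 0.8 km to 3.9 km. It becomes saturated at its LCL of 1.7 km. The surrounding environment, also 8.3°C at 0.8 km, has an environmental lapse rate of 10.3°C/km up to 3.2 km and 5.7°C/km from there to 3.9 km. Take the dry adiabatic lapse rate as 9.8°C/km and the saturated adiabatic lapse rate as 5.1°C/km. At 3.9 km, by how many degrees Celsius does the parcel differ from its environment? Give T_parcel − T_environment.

+8.67°C (parcel warmer than environment)

Parcel:
  Dry to 1700 m: -9.8 × 0.9 km = -8.82°C, so T = -0.52°C.
  Saturated to 3900 m: -5.1 × 2.2 km = -11.22°C, so T = -11.74°C.
Environment:
  Environment, lower layer to 3200 m: -10.3 × 2.4 km = -24.72°C, so T = -16.42°C.
  Environment, upper layer to 3900 m: -5.7 × 0.7 km = -3.99°C, so T = -20.41°C.
T_parcel − T_env = -11.74 − (-20.41) = +8.67°C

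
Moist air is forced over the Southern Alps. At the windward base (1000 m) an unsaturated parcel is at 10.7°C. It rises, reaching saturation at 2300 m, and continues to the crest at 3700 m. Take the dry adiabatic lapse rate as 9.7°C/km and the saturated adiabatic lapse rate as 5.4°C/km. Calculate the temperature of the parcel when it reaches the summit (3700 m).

-9.47°C

1000 → 2300 m (dry, 9.7°C/km): ΔT = -9.7 × 1.3 = -12.61°C → T = -1.91°C
2300 → 3700 m (saturated, 5.4°C/km): ΔT = -5.4 × 1.4 = -7.56°C → T = -9.47°C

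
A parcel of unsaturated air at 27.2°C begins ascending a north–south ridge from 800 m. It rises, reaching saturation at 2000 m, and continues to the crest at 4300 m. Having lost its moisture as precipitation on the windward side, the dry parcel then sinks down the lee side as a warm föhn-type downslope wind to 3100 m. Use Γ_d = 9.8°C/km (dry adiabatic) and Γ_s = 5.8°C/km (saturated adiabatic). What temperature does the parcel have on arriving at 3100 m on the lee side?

Dry to 2000 m: -9.8 × 1.2 km = -11.76°C, so T = 15.44°C.
Saturated to 4300 m: -5.8 × 2.3 km = -13.34°C, so T = 2.1°C.
Dry descent to 3100 m: +9.8 × 1.2 km = +11.76°C, so T = 13.86°C.

13.86°C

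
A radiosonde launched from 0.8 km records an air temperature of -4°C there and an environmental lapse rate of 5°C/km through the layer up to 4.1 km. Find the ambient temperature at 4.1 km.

Environmental to 4100 m: -5 × 3.3 km = -16.5°C, so T = -20.5°C.

-20.5°C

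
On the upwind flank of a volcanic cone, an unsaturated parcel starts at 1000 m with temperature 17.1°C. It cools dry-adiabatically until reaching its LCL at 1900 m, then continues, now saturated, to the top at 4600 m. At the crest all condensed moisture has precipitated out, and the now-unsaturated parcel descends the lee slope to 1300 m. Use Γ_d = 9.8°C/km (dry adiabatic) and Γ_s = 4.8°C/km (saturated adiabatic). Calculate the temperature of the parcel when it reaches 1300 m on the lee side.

1000 → 1900 m (dry, 9.8°C/km): ΔT = -9.8 × 0.9 = -8.82°C → T = 8.28°C
1900 → 4600 m (saturated, 4.8°C/km): ΔT = -4.8 × 2.7 = -12.96°C → T = -4.68°C
4600 → 1300 m (dry descent, 9.8°C/km): ΔT = +9.8 × 3.3 = +32.34°C → T = 27.66°C

27.66°C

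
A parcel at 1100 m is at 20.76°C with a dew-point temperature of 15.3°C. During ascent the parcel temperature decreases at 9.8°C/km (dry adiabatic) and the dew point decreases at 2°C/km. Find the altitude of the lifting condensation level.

1800 m

T and T_d converge at 9.8 − 2 = 7.8°C per km
Height above start = (20.76 − 15.3) / 7.8 = 0.7 km
LCL altitude = 1100 m + 700 m = 1800 m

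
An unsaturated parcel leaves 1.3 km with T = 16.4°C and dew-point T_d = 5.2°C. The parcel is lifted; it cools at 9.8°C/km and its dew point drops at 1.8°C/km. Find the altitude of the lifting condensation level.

2.7 km

T and T_d converge at 9.8 − 1.8 = 8°C per km
Height above start = (16.4 − 5.2) / 8 = 1.4 km
LCL altitude = 1300 m + 1400 m = 2700 m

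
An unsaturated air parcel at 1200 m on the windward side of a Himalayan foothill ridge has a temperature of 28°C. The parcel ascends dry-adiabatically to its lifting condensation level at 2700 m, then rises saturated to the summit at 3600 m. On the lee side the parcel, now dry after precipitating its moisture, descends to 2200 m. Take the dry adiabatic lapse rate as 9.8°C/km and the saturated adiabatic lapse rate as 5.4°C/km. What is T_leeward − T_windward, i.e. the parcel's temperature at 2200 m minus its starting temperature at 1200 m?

-5.84°C

1200–2700 m, dry: Δz = 1.5 km ⇒ ΔT = -14.7°C; T = 13.3°C
2700–3600 m, saturated: Δz = 0.9 km ⇒ ΔT = -4.86°C; T = 8.44°C
3600–2200 m, dry descent: Δz = 1.4 km ⇒ ΔT = +13.72°C; T = 22.16°C
Net change vs windward start: 22.16 − 28 = -5.84°C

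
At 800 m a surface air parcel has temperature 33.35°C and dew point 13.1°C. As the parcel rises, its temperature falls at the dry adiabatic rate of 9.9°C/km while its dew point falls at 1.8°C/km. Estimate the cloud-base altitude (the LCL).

3300 m

T and T_d converge at 9.9 − 1.8 = 8.1°C per km
Height above start = (33.35 − 13.1) / 8.1 = 2.5 km
LCL altitude = 800 m + 2500 m = 3300 m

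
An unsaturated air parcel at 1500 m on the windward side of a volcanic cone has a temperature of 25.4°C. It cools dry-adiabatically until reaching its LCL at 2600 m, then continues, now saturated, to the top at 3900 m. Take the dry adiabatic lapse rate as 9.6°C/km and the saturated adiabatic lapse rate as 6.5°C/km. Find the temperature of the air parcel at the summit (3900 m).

6.39°C

Dry to 2600 m: -9.6 × 1.1 km = -10.56°C, so T = 14.84°C.
Saturated to 3900 m: -6.5 × 1.3 km = -8.45°C, so T = 6.39°C.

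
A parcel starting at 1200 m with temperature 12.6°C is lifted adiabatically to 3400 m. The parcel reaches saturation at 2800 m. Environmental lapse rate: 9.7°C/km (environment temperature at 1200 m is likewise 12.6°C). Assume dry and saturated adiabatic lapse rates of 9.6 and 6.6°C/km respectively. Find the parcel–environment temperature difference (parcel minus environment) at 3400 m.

+2.02°C (parcel warmer than environment)

Parcel:
  1200–2800 m, dry: Δz = 1.6 km ⇒ ΔT = -15.36°C; T = -2.76°C
  2800–3400 m, saturated: Δz = 0.6 km ⇒ ΔT = -3.96°C; T = -6.72°C
Environment:
  1200–3400 m, environment: Δz = 2.2 km ⇒ ΔT = -21.34°C; T = -8.74°C
T_parcel − T_env = -6.72 − (-8.74) = +2.02°C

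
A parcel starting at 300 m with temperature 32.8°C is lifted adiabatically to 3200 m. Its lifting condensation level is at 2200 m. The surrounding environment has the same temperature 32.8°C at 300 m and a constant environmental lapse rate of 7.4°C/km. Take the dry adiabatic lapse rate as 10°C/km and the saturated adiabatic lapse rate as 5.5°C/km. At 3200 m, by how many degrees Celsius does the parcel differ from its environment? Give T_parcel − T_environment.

Parcel:
  Dry to 2200 m: -10 × 1.9 km = -19°C, so T = 13.8°C.
  Saturated to 3200 m: -5.5 × 1 km = -5.5°C, so T = 8.3°C.
Environment:
  Environment to 3200 m: -7.4 × 2.9 km = -21.46°C, so T = 11.34°C.
T_parcel − T_env = 8.3 − 11.34 = -3.04°C

-3.04°C (parcel cooler than environment)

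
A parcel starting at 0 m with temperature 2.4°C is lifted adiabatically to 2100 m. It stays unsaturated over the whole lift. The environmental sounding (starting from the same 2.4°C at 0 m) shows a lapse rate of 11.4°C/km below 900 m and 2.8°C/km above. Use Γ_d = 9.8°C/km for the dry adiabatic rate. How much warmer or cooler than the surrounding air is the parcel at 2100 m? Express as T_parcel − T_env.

-6.96°C (parcel cooler than environment)

Parcel:
  0 → 2100 m (dry, 9.8°C/km): ΔT = -9.8 × 2.1 = -20.58°C → T = -18.18°C
Environment:
  0 → 900 m (environment, lower layer, 11.4°C/km): ΔT = -11.4 × 0.9 = -10.26°C → T = -7.86°C
  900 → 2100 m (environment, upper layer, 2.8°C/km): ΔT = -2.8 × 1.2 = -3.36°C → T = -11.22°C
T_parcel − T_env = -18.18 − (-11.22) = -6.96°C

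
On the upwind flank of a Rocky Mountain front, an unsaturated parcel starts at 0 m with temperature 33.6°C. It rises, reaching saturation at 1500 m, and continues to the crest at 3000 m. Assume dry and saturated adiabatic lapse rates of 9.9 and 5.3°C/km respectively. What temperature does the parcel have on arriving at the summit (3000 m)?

10.8°C

0 → 1500 m (dry, 9.9°C/km): ΔT = -9.9 × 1.5 = -14.85°C → T = 18.75°C
1500 → 3000 m (saturated, 5.3°C/km): ΔT = -5.3 × 1.5 = -7.95°C → T = 10.8°C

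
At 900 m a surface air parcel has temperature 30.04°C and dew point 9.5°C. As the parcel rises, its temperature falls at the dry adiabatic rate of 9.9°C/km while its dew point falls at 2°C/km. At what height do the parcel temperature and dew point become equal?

T and T_d converge at 9.9 − 2 = 7.9°C per km
Height above start = (30.04 − 9.5) / 7.9 = 2.6 km
LCL altitude = 900 m + 2600 m = 3500 m

3500 m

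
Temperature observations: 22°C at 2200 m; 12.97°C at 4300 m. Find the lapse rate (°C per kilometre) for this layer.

Γ = −ΔT/Δz = (22 − 12.97) / (4300 − 2200) m
  = 9.03°C / 2.1 km = 4.3°C/km

4.3°C/km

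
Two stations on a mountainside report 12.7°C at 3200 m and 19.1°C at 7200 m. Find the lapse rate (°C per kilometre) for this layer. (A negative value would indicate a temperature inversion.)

-1.6°C/km

Γ = −ΔT/Δz = (12.7 − 19.1) / (7200 − 3200) m
  = -6.4°C / 4 km = -1.6°C/km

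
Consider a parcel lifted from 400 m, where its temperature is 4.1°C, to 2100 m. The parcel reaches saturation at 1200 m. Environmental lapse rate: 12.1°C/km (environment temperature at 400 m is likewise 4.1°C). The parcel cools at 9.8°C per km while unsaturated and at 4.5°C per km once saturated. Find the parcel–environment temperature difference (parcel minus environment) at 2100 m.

Parcel:
  400–1200 m, dry: Δz = 0.8 km ⇒ ΔT = -7.84°C; T = -3.74°C
  1200–2100 m, saturated: Δz = 0.9 km ⇒ ΔT = -4.05°C; T = -7.79°C
Environment:
  400–2100 m, environment: Δz = 1.7 km ⇒ ΔT = -20.57°C; T = -16.47°C
T_parcel − T_env = -7.79 − (-16.47) = +8.68°C

+8.68°C (parcel warmer than environment)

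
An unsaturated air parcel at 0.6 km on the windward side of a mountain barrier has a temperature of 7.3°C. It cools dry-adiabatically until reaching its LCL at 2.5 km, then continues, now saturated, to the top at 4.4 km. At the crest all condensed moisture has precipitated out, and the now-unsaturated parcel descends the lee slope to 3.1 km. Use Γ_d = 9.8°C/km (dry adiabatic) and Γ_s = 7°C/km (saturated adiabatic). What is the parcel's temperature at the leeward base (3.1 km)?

-11.88°C

600 → 2500 m (dry, 9.8°C/km): ΔT = -9.8 × 1.9 = -18.62°C → T = -11.32°C
2500 → 4400 m (saturated, 7°C/km): ΔT = -7 × 1.9 = -13.3°C → T = -24.62°C
4400 → 3100 m (dry descent, 9.8°C/km): ΔT = +9.8 × 1.3 = +12.74°C → T = -11.88°C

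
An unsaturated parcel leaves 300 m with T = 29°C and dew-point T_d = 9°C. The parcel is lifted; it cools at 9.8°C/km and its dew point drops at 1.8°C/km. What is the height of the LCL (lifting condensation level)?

2800 m

T and T_d converge at 9.8 − 1.8 = 8°C per km
Height above start = (29 − 9) / 8 = 2.5 km
LCL altitude = 300 m + 2500 m = 2800 m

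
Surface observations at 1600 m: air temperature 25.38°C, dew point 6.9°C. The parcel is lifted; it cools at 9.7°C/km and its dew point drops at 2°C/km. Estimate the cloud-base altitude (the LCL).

4000 m

T and T_d converge at 9.7 − 2 = 7.7°C per km
Height above start = (25.38 − 6.9) / 7.7 = 2.4 km
LCL altitude = 1600 m + 2400 m = 4000 m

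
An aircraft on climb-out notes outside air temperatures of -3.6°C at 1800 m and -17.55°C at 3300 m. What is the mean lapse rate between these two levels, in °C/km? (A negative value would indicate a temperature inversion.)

Γ = −ΔT/Δz = (-3.6 − (-17.55)) / (3300 − 1800) m
  = 13.95°C / 1.5 km = 9.3°C/km

9.3°C/km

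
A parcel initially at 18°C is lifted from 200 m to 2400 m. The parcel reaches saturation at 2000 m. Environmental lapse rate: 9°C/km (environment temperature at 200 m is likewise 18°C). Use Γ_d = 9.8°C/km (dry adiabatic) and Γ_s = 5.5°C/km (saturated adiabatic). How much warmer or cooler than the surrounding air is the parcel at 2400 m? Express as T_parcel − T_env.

-0.04°C (parcel cooler than environment)

Parcel:
  From 200 m to 2000 m (dry): cools by 9.8 × 1.8 = 17.64°C, giving 0.36°C.
  From 2000 m to 2400 m (saturated): cools by 5.5 × 0.4 = 2.2°C, giving -1.84°C.
Environment:
  From 200 m to 2400 m (environment): cools by 9 × 2.2 = 19.8°C, giving -1.8°C.
T_parcel − T_env = -1.84 − (-1.8) = -0.04°C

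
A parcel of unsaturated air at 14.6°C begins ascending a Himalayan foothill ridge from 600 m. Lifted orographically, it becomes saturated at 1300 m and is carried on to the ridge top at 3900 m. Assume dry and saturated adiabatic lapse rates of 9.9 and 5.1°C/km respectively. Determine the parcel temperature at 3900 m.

-5.59°C

From 600 m to 1300 m (dry): cools by 9.9 × 0.7 = 6.93°C, giving 7.67°C.
From 1300 m to 3900 m (saturated): cools by 5.1 × 2.6 = 13.26°C, giving -5.59°C.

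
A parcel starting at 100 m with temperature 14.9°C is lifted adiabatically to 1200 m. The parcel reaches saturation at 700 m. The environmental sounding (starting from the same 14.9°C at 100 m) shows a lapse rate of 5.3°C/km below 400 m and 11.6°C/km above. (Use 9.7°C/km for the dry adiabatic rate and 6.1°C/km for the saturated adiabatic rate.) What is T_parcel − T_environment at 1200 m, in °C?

+2°C (parcel warmer than environment)

Parcel:
  Dry to 700 m: -9.7 × 0.6 km = -5.82°C, so T = 9.08°C.
  Saturated to 1200 m: -6.1 × 0.5 km = -3.05°C, so T = 6.03°C.
Environment:
  Environment, lower layer to 400 m: -5.3 × 0.3 km = -1.59°C, so T = 13.31°C.
  Environment, upper layer to 1200 m: -11.6 × 0.8 km = -9.28°C, so T = 4.03°C.
T_parcel − T_env = 6.03 − 4.03 = +2°C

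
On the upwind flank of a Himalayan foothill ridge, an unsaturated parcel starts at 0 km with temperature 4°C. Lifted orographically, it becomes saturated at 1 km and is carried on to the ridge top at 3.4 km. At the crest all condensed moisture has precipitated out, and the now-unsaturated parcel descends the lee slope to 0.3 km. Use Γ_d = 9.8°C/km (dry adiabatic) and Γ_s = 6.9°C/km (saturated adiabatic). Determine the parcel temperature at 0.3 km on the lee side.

Dry to 1000 m: -9.8 × 1 km = -9.8°C, so T = -5.8°C.
Saturated to 3400 m: -6.9 × 2.4 km = -16.56°C, so T = -22.36°C.
Dry descent to 300 m: +9.8 × 3.1 km = +30.38°C, so T = 8.02°C.

8.02°C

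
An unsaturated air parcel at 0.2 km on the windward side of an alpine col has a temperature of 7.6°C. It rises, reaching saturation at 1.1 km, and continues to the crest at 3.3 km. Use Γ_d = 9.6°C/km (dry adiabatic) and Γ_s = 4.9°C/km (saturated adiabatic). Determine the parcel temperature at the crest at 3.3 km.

From 200 m to 1100 m (dry): cools by 9.6 × 0.9 = 8.64°C, giving -1.04°C.
From 1100 m to 3300 m (saturated): cools by 4.9 × 2.2 = 10.78°C, giving -11.82°C.

-11.82°C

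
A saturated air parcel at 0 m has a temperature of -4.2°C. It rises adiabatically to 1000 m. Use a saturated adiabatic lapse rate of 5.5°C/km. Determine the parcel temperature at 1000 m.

From 0 m to 1000 m (saturated adiabatic): cools by 5.5 × 1 = 5.5°C, giving -9.7°C.

-9.7°C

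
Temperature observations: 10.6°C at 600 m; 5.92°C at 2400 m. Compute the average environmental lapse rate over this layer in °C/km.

2.6°C/km

Γ = −ΔT/Δz = (10.6 − 5.92) / (2400 − 600) m
  = 4.68°C / 1.8 km = 2.6°C/km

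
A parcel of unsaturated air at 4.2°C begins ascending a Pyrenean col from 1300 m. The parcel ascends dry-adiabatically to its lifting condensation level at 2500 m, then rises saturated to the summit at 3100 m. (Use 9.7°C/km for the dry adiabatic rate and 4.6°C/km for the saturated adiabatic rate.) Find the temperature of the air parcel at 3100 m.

From 1300 m to 2500 m (dry): cools by 9.7 × 1.2 = 11.64°C, giving -7.44°C.
From 2500 m to 3100 m (saturated): cools by 4.6 × 0.6 = 2.76°C, giving -10.2°C.

-10.2°C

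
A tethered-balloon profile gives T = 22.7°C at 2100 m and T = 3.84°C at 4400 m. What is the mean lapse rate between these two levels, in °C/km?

Γ = −ΔT/Δz = (22.7 − 3.84) / (4400 − 2100) m
  = 18.86°C / 2.3 km = 8.2°C/km

8.2°C/km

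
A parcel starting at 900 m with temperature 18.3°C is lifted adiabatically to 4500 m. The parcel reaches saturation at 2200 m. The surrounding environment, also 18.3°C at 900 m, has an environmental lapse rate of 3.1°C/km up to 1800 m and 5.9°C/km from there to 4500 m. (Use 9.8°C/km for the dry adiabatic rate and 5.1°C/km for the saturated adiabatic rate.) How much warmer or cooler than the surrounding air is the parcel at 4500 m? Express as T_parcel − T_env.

Parcel:
  900–2200 m, dry: Δz = 1.3 km ⇒ ΔT = -12.74°C; T = 5.56°C
  2200–4500 m, saturated: Δz = 2.3 km ⇒ ΔT = -11.73°C; T = -6.17°C
Environment:
  900–1800 m, environment, lower layer: Δz = 0.9 km ⇒ ΔT = -2.79°C; T = 15.51°C
  1800–4500 m, environment, upper layer: Δz = 2.7 km ⇒ ΔT = -15.93°C; T = -0.42°C
T_parcel − T_env = -6.17 − (-0.42) = -5.75°C

-5.75°C (parcel cooler than environment)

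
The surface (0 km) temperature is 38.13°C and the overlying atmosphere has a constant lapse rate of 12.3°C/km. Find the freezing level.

Height above start = (38.13 − 0) / 12.3 = 3.1 km
Altitude = 0 m + 3100 m = 3100 m

3.1 km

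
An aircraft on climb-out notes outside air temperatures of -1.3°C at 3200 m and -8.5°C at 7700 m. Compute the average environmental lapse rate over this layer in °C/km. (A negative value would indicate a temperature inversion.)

Γ = −ΔT/Δz = (-1.3 − (-8.5)) / (7700 − 3200) m
  = 7.2°C / 4.5 km = 1.6°C/km

1.6°C/km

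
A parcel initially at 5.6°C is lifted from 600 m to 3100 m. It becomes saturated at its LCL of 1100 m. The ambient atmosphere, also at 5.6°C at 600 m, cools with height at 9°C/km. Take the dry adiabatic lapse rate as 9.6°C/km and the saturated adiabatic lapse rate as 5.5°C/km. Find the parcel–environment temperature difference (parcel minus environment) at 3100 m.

Parcel:
  600–1100 m, dry: Δz = 0.5 km ⇒ ΔT = -4.8°C; T = 0.8°C
  1100–3100 m, saturated: Δz = 2 km ⇒ ΔT = -11°C; T = -10.2°C
Environment:
  600–3100 m, environment: Δz = 2.5 km ⇒ ΔT = -22.5°C; T = -16.9°C
T_parcel − T_env = -10.2 − (-16.9) = +6.7°C

+6.7°C (parcel warmer than environment)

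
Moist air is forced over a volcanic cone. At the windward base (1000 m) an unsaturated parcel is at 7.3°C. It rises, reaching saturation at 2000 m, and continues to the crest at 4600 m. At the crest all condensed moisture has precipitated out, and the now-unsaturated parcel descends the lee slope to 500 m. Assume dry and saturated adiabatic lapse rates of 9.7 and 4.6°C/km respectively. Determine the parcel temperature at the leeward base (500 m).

1000 → 2000 m (dry, 9.7°C/km): ΔT = -9.7 × 1 = -9.7°C → T = -2.4°C
2000 → 4600 m (saturated, 4.6°C/km): ΔT = -4.6 × 2.6 = -11.96°C → T = -14.36°C
4600 → 500 m (dry descent, 9.7°C/km): ΔT = +9.7 × 4.1 = +39.77°C → T = 25.41°C

25.41°C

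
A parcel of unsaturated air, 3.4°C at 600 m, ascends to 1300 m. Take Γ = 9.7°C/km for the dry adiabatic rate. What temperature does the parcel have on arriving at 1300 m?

600–1300 m, dry adiabatic: Δz = 0.7 km ⇒ ΔT = -6.79°C; T = -3.39°C

-3.39°C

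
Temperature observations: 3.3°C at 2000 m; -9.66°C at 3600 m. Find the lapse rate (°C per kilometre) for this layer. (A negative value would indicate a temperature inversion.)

8.1°C/km

Γ = −ΔT/Δz = (3.3 − (-9.66)) / (3600 − 2000) m
  = 12.96°C / 1.6 km = 8.1°C/km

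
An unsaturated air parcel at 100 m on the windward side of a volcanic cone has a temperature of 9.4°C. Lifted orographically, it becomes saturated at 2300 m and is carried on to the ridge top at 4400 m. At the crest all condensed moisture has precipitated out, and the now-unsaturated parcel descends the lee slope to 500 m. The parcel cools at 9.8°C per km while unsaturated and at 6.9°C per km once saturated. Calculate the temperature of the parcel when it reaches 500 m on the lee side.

100 → 2300 m (dry, 9.8°C/km): ΔT = -9.8 × 2.2 = -21.56°C → T = -12.16°C
2300 → 4400 m (saturated, 6.9°C/km): ΔT = -6.9 × 2.1 = -14.49°C → T = -26.65°C
4400 → 500 m (dry descent, 9.8°C/km): ΔT = +9.8 × 3.9 = +38.22°C → T = 11.57°C

11.57°C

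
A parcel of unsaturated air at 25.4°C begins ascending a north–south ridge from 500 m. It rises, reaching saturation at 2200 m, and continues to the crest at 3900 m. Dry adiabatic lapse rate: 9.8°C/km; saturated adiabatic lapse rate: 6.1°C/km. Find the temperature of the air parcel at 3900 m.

500 → 2200 m (dry, 9.8°C/km): ΔT = -9.8 × 1.7 = -16.66°C → T = 8.74°C
2200 → 3900 m (saturated, 6.1°C/km): ΔT = -6.1 × 1.7 = -10.37°C → T = -1.63°C

-1.63°C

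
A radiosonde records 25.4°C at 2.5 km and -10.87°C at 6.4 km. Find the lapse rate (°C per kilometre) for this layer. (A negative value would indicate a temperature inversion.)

9.3°C/km

Γ = −ΔT/Δz = (25.4 − (-10.87)) / (6400 − 2500) m
  = 36.27°C / 3.9 km = 9.3°C/km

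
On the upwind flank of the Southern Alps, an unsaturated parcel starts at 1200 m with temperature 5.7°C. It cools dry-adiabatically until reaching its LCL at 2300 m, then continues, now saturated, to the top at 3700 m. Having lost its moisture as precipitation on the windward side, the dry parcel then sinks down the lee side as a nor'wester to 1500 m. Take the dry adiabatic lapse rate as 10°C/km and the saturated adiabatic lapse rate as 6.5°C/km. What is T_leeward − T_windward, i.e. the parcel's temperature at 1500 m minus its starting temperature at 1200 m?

+1.9°C

1200 → 2300 m (dry, 10°C/km): ΔT = -10 × 1.1 = -11°C → T = -5.3°C
2300 → 3700 m (saturated, 6.5°C/km): ΔT = -6.5 × 1.4 = -9.1°C → T = -14.4°C
3700 → 1500 m (dry descent, 10°C/km): ΔT = +10 × 2.2 = +22°C → T = 7.6°C
Net change vs windward start: 7.6 − 5.7 = +1.9°C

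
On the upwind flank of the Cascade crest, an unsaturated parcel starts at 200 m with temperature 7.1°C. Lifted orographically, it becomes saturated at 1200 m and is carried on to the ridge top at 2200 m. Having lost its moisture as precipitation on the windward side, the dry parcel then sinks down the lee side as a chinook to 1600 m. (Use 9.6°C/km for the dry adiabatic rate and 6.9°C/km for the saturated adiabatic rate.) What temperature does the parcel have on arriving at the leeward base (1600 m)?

-3.64°C

200–1200 m, dry: Δz = 1 km ⇒ ΔT = -9.6°C; T = -2.5°C
1200–2200 m, saturated: Δz = 1 km ⇒ ΔT = -6.9°C; T = -9.4°C
2200–1600 m, dry descent: Δz = 0.6 km ⇒ ΔT = +5.76°C; T = -3.64°C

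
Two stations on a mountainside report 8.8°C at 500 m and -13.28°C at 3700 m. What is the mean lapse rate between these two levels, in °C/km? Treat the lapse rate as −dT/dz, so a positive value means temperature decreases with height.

Γ = −ΔT/Δz = (8.8 − (-13.28)) / (3700 − 500) m
  = 22.08°C / 3.2 km = 6.9°C/km

6.9°C/km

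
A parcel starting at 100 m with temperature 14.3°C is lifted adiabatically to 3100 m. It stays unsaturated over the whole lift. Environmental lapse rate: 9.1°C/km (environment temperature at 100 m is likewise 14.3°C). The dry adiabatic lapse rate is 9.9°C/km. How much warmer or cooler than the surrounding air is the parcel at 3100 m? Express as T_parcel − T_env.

Parcel:
  100 → 3100 m (dry, 9.9°C/km): ΔT = -9.9 × 3 = -29.7°C → T = -15.4°C
Environment:
  100 → 3100 m (environment, 9.1°C/km): ΔT = -9.1 × 3 = -27.3°C → T = -13°C
T_parcel − T_env = -15.4 − (-13) = -2.4°C

-2.4°C (parcel cooler than environment)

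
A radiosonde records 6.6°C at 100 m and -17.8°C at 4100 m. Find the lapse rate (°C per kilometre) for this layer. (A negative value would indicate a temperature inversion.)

6.1°C/km

Γ = −ΔT/Δz = (6.6 − (-17.8)) / (4100 − 100) m
  = 24.4°C / 4 km = 6.1°C/km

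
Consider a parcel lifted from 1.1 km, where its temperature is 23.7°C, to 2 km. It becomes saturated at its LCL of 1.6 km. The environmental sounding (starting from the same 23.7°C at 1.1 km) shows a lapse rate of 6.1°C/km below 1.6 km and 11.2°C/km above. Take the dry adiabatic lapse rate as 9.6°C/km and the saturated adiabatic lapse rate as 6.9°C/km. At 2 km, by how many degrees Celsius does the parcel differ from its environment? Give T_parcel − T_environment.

-0.03°C (parcel cooler than environment)

Parcel:
  1100 → 1600 m (dry, 9.6°C/km): ΔT = -9.6 × 0.5 = -4.8°C → T = 18.9°C
  1600 → 2000 m (saturated, 6.9°C/km): ΔT = -6.9 × 0.4 = -2.76°C → T = 16.14°C
Environment:
  1100 → 1600 m (environment, lower layer, 6.1°C/km): ΔT = -6.1 × 0.5 = -3.05°C → T = 20.65°C
  1600 → 2000 m (environment, upper layer, 11.2°C/km): ΔT = -11.2 × 0.4 = -4.48°C → T = 16.17°C
T_parcel − T_env = 16.14 − 16.17 = -0.03°C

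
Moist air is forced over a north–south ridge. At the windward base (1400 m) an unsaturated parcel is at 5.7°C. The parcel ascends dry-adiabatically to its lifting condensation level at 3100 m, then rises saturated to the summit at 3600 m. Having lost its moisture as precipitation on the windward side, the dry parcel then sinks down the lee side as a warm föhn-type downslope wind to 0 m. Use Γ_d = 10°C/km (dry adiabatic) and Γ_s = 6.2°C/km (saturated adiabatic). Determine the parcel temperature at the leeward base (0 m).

21.6°C

From 1400 m to 3100 m (dry): cools by 10 × 1.7 = 17°C, giving -11.3°C.
From 3100 m to 3600 m (saturated): cools by 6.2 × 0.5 = 3.1°C, giving -14.4°C.
From 3600 m to 0 m (dry descent): warms by 10 × 3.6 = 36°C, giving 21.6°C.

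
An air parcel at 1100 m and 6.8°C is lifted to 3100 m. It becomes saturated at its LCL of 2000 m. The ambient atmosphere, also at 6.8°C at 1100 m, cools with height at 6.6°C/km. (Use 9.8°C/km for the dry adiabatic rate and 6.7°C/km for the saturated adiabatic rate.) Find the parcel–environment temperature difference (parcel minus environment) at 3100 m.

-2.99°C (parcel cooler than environment)

Parcel:
  Dry to 2000 m: -9.8 × 0.9 km = -8.82°C, so T = -2.02°C.
  Saturated to 3100 m: -6.7 × 1.1 km = -7.37°C, so T = -9.39°C.
Environment:
  Environment to 3100 m: -6.6 × 2 km = -13.2°C, so T = -6.4°C.
T_parcel − T_env = -9.39 − (-6.4) = -2.99°C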